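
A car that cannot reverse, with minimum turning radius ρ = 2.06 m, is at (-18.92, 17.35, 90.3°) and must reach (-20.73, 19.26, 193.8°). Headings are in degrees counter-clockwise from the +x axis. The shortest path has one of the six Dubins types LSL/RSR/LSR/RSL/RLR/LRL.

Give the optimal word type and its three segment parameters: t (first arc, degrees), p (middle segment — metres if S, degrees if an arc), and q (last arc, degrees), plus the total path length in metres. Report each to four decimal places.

RLR: t = 86.8650°, p = 269.5264°, q = 79.1613°, L = 15.6598 m

Let ψ = atan2(Δy, Δx) = atan2(1.91, -1.81) = 133.4602° be the start→goal bearing.
Normalize: d = |goal − start| / ρ = 2.631387/2.06 = 1.277373, α = (θ_start − ψ) mod 360° = 316.8398° = 5.529898 rad, β = (θ_goal − ψ) mod 360° = 60.3398° = 1.053129 rad.
Common terms: sin α = -0.684040, cos α = 0.729444, sin β = 0.868976, cos β = 0.494855, cos(α−β) = -0.233445, d² = 1.631681. Work in radians in the unit-radius frame; every candidate has L = ρ·(t + p + q).
LSL: p² = 2 + d² − 2cos(α−β) + 2d(sin α − sin β) = 0.131012; p = √p² = 0.361955; φ = atan2(cos β − cos α, d + sin α − sin β) = -2.436482 rad; t = (φ − α) mod 2π = 4.599990 rad, q = (β − φ) mod 2π = 3.489611 rad → L = 2.06·(4.599990 + 0.361955 + 3.489611) = 2.06·8.451556 = 17.410206 m
RSR: p² = 2 + d² − 2cos(α−β) + 2d(sin β − sin α) = 8.066131; p = √p² = 2.840094; φ = atan2(cos α − cos β, d − sin α + sin β) = 0.082694 rad; t = (α − φ) mod 2π = 5.447205 rad, q = (φ − β) mod 2π = 5.312750 rad → L = 2.06·(5.447205 + 2.840094 + 5.312750) = 2.06·13.600048 = 28.016100 m
LSR: p² = d² − 2 + 2cos(α−β) + 2d(sin α + sin β) = -0.362746 < 0 → infeasible
RSL: p² = d² − 2 + 2cos(α−β) − 2d(sin α + sin β) = -1.307674 < 0 → infeasible
RLR: c = (6 − d² + 2cos(α−β) + 2d(sin α − sin β))/8 = -0.008266; p = 2π − arccos c = 4.704122 rad; φ = atan2(cos α − cos β, d − sin α + sin β) = 0.082694 rad; t = (α − φ + p/2) mod 2π = 1.516081 rad, q = (α − β − t + p) mod 2π = 1.381626 rad → L = 2.06·(1.516081 + 4.704122 + 1.381626) = 2.06·7.601829 = 15.659768 m
LRL: c = (6 − d² + 2cos(α−β) − 2d(sin α − sin β))/8 = 0.983624; p = 2π − arccos c = 6.101960 rad; φ = atan2(cos β − cos α, d + sin α − sin β) = -2.436482 rad; t = (φ − α + p/2) mod 2π = 1.367785 rad, q = (β − α − t + p) mod 2π = 0.257405 rad → L = 2.06·(1.367785 + 6.101960 + 0.257405) = 2.06·7.727150 = 15.917929 m
Shortest: RLR with L = 15.659768 m ≈ 15.6598 m
Convert RLR to answer units (arcs ×180/π): t = 1.516081·180/π = 86.8650°, p = 4.704122·180/π = 269.5264°, q = 1.381626·180/π = 79.1613°, L = 15.6598 m.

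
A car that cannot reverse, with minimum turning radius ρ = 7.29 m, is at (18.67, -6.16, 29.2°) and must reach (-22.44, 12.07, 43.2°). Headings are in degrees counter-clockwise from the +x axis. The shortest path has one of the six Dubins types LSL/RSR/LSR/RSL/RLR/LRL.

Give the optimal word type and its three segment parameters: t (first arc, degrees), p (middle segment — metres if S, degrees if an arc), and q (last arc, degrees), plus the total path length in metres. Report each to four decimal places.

Let ψ = atan2(Δy, Δx) = atan2(18.23, -41.11) = 156.0854° be the start→goal bearing.
Normalize: d = |goal − start| / ρ = 44.970713/7.29 = 6.168822, α = (θ_start − ψ) mod 360° = 233.1146° = 4.068618 rad, β = (θ_goal − ψ) mod 360° = 247.1146° = 4.312964 rad.
Common terms: sin α = -0.799838, cos α = -0.600216, sin β = -0.921285, cos β = -0.388889, cos(α−β) = 0.970296, d² = 38.054365. Work in radians in the unit-radius frame; every candidate has L = ρ·(t + p + q).
LSL: p² = 2 + d² − 2cos(α−β) + 2d(sin α − sin β) = 39.612141; p = √p² = 6.293818; φ = atan2(cos β − cos α, d + sin α − sin β) = 0.033583 rad; t = (φ − α) mod 2π = 2.248151 rad, q = (β − φ) mod 2π = 4.279381 rad → L = 7.29·(2.248151 + 6.293818 + 4.279381) = 7.29·12.821349 = 93.467635 m
RSR: p² = 2 + d² − 2cos(α−β) + 2d(sin β − sin α) = 36.615406; p = √p² = 6.051067; φ = atan2(cos α − cos β, d − sin α + sin β) = -0.034931 rad; t = (α − φ) mod 2π = 4.103549 rad, q = (φ − β) mod 2π = 1.935290 rad → L = 7.29·(4.103549 + 6.051067 + 1.935290) = 7.29·12.089906 = 88.135413 m
LSR: p² = d² − 2 + 2cos(α−β) + 2d(sin α + sin β) = 16.760359; p = √p² = 4.093942; φ = atan2(−cos α − cos β, d + sin α + sin β) − atan2(−2, p) = 0.673252 rad; t = (φ − α) mod 2π = 2.887819 rad, q = (φ − β) mod 2π = 2.643473 rad → L = 7.29·(2.887819 + 4.093942 + 2.643473) = 7.29·9.625234 = 70.167957 m
RSL: p² = d² − 2 + 2cos(α−β) − 2d(sin α + sin β) = 59.229555; p = √p² = 7.696074; φ = atan2(cos α + cos β, d − sin α − sin β) − atan2(2, p) = -0.378961 rad; t = (α − φ) mod 2π = 4.447579 rad, q = (β − φ) mod 2π = 4.691925 rad → L = 7.29·(4.447579 + 7.696074 + 4.691925) = 7.29·16.835578 = 122.731360 m
RLR: c = (6 − d² + 2cos(α−β) + 2d(sin α − sin β))/8 = -3.576926, |c| > 1 → infeasible
LRL: c = (6 − d² + 2cos(α−β) − 2d(sin α − sin β))/8 = -3.951518, |c| > 1 → infeasible
Shortest: LSR with L = 70.167957 m ≈ 70.1680 m
Convert LSR to answer units (arcs ×180/π): t = 2.887819·180/π = 165.4599°, p = ρ·p = 7.29·4.093942 = 29.8448 m, q = 2.643473·180/π = 151.4599°, L = 70.1680 m.

LSR: t = 165.4599°, p = 29.8448 m, q = 151.4599°, L = 70.1680 m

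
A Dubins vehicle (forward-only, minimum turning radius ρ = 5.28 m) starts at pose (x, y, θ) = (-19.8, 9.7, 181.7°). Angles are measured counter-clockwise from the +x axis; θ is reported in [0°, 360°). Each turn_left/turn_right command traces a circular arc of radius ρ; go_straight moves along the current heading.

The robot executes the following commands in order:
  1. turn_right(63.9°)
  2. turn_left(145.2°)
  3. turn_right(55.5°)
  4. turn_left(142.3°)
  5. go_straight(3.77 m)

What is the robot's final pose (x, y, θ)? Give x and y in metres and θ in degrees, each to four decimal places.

set_pose: (x, y, θ) = (-19.8000, 9.7000, 181.7000°), ρ = 5.28
turn_right(63.9°): centre at ρ to the right, rotate −63.9° → (-24.6272, 12.5152, 117.8000°)
turn_left(145.2°): centre at ρ to the left, rotate +145.2° → (-34.5385, 10.6961, 263.0000°)
turn_right(55.5°): centre at ρ to the right, rotate −55.5° → (-37.3411, 6.6562, 207.5000°)
turn_left(142.3°): centre at ρ to the left, rotate +142.3° → (-35.8380, -3.2238, 349.8000°)
go_straight(3.77): x += 3.77·cos θ, y += 3.77·sin θ → (-32.1276, -3.8914, 349.8000°)

(-32.1276, -3.8914, 349.8000°)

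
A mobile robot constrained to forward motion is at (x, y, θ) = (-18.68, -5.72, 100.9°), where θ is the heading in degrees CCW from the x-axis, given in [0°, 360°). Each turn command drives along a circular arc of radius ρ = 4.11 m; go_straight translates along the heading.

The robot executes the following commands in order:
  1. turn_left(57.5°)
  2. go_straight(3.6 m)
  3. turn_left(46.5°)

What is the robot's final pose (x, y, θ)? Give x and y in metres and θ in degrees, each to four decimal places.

set_pose: (x, y, θ) = (-18.6800, -5.7200, 100.9000°), ρ = 4.11
turn_left(57.5°): centre at ρ to the left, rotate +57.5° → (-21.2029, -2.6758, 158.4000°)
go_straight(3.6): x += 3.6·cos θ, y += 3.6·sin θ → (-24.5501, -1.3506, 158.4000°)
turn_left(46.5°): centre at ρ to the left, rotate +46.5° → (-27.7935, -1.4440, 204.9000°)

(-27.7935, -1.4440, 204.9000°)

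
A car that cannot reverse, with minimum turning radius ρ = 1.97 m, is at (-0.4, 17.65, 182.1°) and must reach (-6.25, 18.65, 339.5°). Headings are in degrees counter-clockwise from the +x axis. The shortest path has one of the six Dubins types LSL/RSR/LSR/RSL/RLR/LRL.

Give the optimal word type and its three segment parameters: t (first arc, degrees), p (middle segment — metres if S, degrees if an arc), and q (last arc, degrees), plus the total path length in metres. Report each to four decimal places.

Let ψ = atan2(Δy, Δx) = atan2(1.00, -5.85) = 170.2996° be the start→goal bearing.
Normalize: d = |goal − start| / ρ = 5.934855/1.97 = 3.012617, α = (θ_start − ψ) mod 360° = 11.8004° = 0.205956 rad, β = (θ_goal − ψ) mod 360° = 169.2004° = 2.953104 rad.
Common terms: sin α = 0.204503, cos α = 0.978866, sin β = 0.187375, cos β = -0.982289, cos(α−β) = -0.923210, d² = 9.075859. Work in radians in the unit-radius frame; every candidate has L = ρ·(t + p + q).
LSL: p² = 2 + d² − 2cos(α−β) + 2d(sin α − sin β) = 13.025480; p = √p² = 3.609083; φ = atan2(cos β − cos α, d + sin α − sin β) = -0.574475 rad; t = (φ − α) mod 2π = 5.502755 rad, q = (β − φ) mod 2π = 3.527579 rad → L = 1.97·(5.502755 + 3.609083 + 3.527579) = 1.97·12.639417 = 24.899651 m
RSR: p² = 2 + d² − 2cos(α−β) + 2d(sin β − sin α) = 12.819078; p = √p² = 3.580374; φ = atan2(cos α − cos β, d − sin α + sin β) = 0.579674 rad; t = (α − φ) mod 2π = 5.909467 rad, q = (φ − β) mod 2π = 3.909755 rad → L = 1.97·(5.909467 + 3.580374 + 3.909755) = 1.97·13.399596 = 26.397205 m
LSR: p² = d² − 2 + 2cos(α−β) + 2d(sin α + sin β) = 7.590591; p = √p² = 2.755103; φ = atan2(−cos α − cos β, d + sin α + sin β) − atan2(−2, p) = 0.628920 rad; t = (φ − α) mod 2π = 0.422964 rad, q = (φ − β) mod 2π = 3.959001 rad → L = 1.97·(0.422964 + 2.755103 + 3.959001) = 1.97·7.137068 = 14.060025 m
RSL: p² = d² − 2 + 2cos(α−β) − 2d(sin α + sin β) = 2.868286; p = √p² = 1.693601; φ = atan2(cos α + cos β, d − sin α − sin β) − atan2(2, p) = -0.869468 rad; t = (α − φ) mod 2π = 1.075424 rad, q = (β − φ) mod 2π = 3.822572 rad → L = 1.97·(1.075424 + 1.693601 + 3.822572) = 1.97·6.591598 = 12.985448 m
RLR: c = (6 − d² + 2cos(α−β) + 2d(sin α − sin β))/8 = -0.602385; p = 2π − arccos c = 4.065904 rad; φ = atan2(cos α − cos β, d − sin α + sin β) = 0.579674 rad; t = (α − φ + p/2) mod 2π = 1.659233 rad, q = (α − β − t + p) mod 2π = 5.942707 rad → L = 1.97·(1.659233 + 4.065904 + 5.942707) = 1.97·11.667844 = 22.985653 m
LRL: c = (6 − d² + 2cos(α−β) − 2d(sin α − sin β))/8 = -0.628185; p = 2π − arccos c = 4.033171 rad; φ = atan2(cos β − cos α, d + sin α − sin β) = -0.574475 rad; t = (φ − α + p/2) mod 2π = 1.236155 rad, q = (β − α − t + p) mod 2π = 5.544164 rad → L = 1.97·(1.236155 + 4.033171 + 5.544164) = 1.97·10.813490 = 21.302574 m
Shortest: RSL with L = 12.985448 m ≈ 12.9854 m
Convert RSL to answer units (arcs ×180/π): t = 1.075424·180/π = 61.6173°, p = ρ·p = 1.97·1.693601 = 3.3364 m, q = 3.822572·180/π = 219.0173°, L = 12.9854 m.

RSL: t = 61.6173°, p = 3.3364 m, q = 219.0173°, L = 12.9854 m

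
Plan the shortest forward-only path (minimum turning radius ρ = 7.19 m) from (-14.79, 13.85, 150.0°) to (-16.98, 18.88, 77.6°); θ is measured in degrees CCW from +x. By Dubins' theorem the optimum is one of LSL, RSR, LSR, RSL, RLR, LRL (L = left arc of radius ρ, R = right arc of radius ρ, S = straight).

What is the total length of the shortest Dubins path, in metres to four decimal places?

Let ψ = atan2(Δy, Δx) = atan2(5.03, -2.19) = 113.5277° be the start→goal bearing.
Normalize: d = |goal − start| / ρ = 5.486073/7.19 = 0.763014, α = (θ_start − ψ) mod 360° = 36.4723° = 0.636561 rad, β = (θ_goal − ψ) mod 360° = 324.0723° = 5.656128 rad.
Common terms: sin α = 0.594434, cos α = 0.804144, sin β = -0.586764, cos β = 0.809758, cos(α−β) = 0.302370, d² = 0.582191. Work in radians in the unit-radius frame; every candidate has L = ρ·(t + p + q).
LSL: p² = 2 + d² − 2cos(α−β) + 2d(sin α − sin β) = 3.779993; p = √p² = 1.944220; φ = atan2(cos β − cos α, d + sin α − sin β) = 0.002887 rad; t = (φ − α) mod 2π = 5.649511 rad, q = (β − φ) mod 2π = 5.653241 rad → L = 7.19·(5.649511 + 1.944220 + 5.653241) = 7.19·13.246973 = 95.245734 m
RSR: p² = 2 + d² − 2cos(α−β) + 2d(sin β − sin α) = 0.174909; p = √p² = 0.418221; φ = atan2(cos α − cos β, d − sin α + sin β) = -3.128170 rad; t = (α − φ) mod 2π = 3.764732 rad, q = (φ − β) mod 2π = 3.782072 rad → L = 7.19·(3.764732 + 0.418221 + 3.782072) = 7.19·7.965025 = 57.268530 m
LSR: p² = d² − 2 + 2cos(α−β) + 2d(sin α + sin β) = -0.801365 < 0 → infeasible
RSL: p² = d² − 2 + 2cos(α−β) − 2d(sin α + sin β) = -0.824774 < 0 → infeasible
RLR: c = (6 − d² + 2cos(α−β) + 2d(sin α − sin β))/8 = 0.978136; p = 2π − arccos c = 6.073692 rad; φ = atan2(cos α − cos β, d − sin α + sin β) = -3.128170 rad; t = (α − φ + p/2) mod 2π = 0.518392 rad, q = (α − β − t + p) mod 2π = 0.535733 rad → L = 7.19·(0.518392 + 6.073692 + 0.535733) = 7.19·7.127817 = 51.249001 m
LRL: c = (6 − d² + 2cos(α−β) − 2d(sin α − sin β))/8 = 0.527501; p = 2π − arccos c = 5.268045 rad; φ = atan2(cos β − cos α, d + sin α − sin β) = 0.002887 rad; t = (φ − α + p/2) mod 2π = 2.000348 rad, q = (β − α − t + p) mod 2π = 2.004078 rad → L = 7.19·(2.000348 + 5.268045 + 2.004078) = 7.19·9.272472 = 66.669073 m
Shortest: RLR with L = 51.249001 m ≈ 51.2490 m

51.2490 m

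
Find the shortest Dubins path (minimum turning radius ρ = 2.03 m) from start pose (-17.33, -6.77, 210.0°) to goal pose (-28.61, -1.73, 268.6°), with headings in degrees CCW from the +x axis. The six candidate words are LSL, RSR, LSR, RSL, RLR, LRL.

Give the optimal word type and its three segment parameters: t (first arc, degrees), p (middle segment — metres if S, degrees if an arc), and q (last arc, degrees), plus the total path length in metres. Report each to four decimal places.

Let ψ = atan2(Δy, Δx) = atan2(5.04, -11.28) = 155.9245° be the start→goal bearing.
Normalize: d = |goal − start| / ρ = 12.354756/2.03 = 6.086087, α = (θ_start − ψ) mod 360° = 54.0755° = 0.943795 rad, β = (θ_goal − ψ) mod 360° = 112.6755° = 1.966558 rad.
Common terms: sin α = 0.809791, cos α = 0.586719, sin β = 0.922703, cos β = -0.385511, cos(α−β) = 0.521010, d² = 37.040452. Work in radians in the unit-radius frame; every candidate has L = ρ·(t + p + q).
LSL: p² = 2 + d² − 2cos(α−β) + 2d(sin α − sin β) = 36.624046; p = √p² = 6.051780; φ = atan2(cos β − cos α, d + sin α − sin β) = -0.161351 rad; t = (φ − α) mod 2π = 5.178039 rad, q = (β − φ) mod 2π = 2.127910 rad → L = 2.03·(5.178039 + 6.051780 + 2.127910) = 2.03·13.357729 = 27.116189 m
RSR: p² = 2 + d² − 2cos(α−β) + 2d(sin β − sin α) = 39.372820; p = √p² = 6.274777; φ = atan2(cos α − cos β, d − sin α + sin β) = 0.155569 rad; t = (α − φ) mod 2π = 0.788226 rad, q = (φ − β) mod 2π = 4.472196 rad → L = 2.03·(0.788226 + 6.274777 + 4.472196) = 2.03·11.535199 = 23.416454 m
LSR: p² = d² − 2 + 2cos(α−β) + 2d(sin α + sin β) = 57.170687; p = √p² = 7.561130; φ = atan2(−cos α − cos β, d + sin α + sin β) − atan2(−2, p) = 0.232860 rad; t = (φ − α) mod 2π = 5.572250 rad, q = (φ − β) mod 2π = 4.549487 rad → L = 2.03·(5.572250 + 7.561130 + 4.549487) = 2.03·17.682866 = 35.896218 m
RSL: p² = d² − 2 + 2cos(α−β) − 2d(sin α + sin β) = 14.994256; p = √p² = 3.872242; φ = atan2(cos α + cos β, d − sin α − sin β) − atan2(2, p) = -0.430574 rad; t = (α − φ) mod 2π = 1.374370 rad, q = (β − φ) mod 2π = 2.397133 rad → L = 2.03·(1.374370 + 3.872242 + 2.397133) = 2.03·7.643744 = 15.516800 m
RLR: c = (6 − d² + 2cos(α−β) + 2d(sin α − sin β))/8 = -3.921603, |c| > 1 → infeasible
LRL: c = (6 − d² + 2cos(α−β) − 2d(sin α − sin β))/8 = -3.578006, |c| > 1 → infeasible
Shortest: RSL with L = 15.516800 m ≈ 15.5168 m
Convert RSL to answer units (arcs ×180/π): t = 1.374370·180/π = 78.7456°, p = ρ·p = 2.03·3.872242 = 7.8607 m, q = 2.397133·180/π = 137.3456°, L = 15.5168 m.

RSL: t = 78.7456°, p = 7.8607 m, q = 137.3456°, L = 15.5168 m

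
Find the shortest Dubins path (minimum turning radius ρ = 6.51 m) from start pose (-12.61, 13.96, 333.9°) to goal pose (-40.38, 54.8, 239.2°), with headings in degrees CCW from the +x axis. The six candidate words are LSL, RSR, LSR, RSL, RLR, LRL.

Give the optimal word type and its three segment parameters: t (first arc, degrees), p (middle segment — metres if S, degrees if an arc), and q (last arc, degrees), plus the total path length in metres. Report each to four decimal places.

LSL: t = 154.4426°, p = 40.3670 m, q = 110.8574°, L = 70.5106 m

Let ψ = atan2(Δy, Δx) = atan2(40.84, -27.77) = 124.2146° be the start→goal bearing.
Normalize: d = |goal − start| / ρ = 49.387028/6.51 = 7.586333, α = (θ_start − ψ) mod 360° = 209.6854° = 3.659701 rad, β = (θ_goal − ψ) mod 360° = 114.9854° = 2.006875 rad.
Common terms: sin α = -0.495238, cos α = -0.868757, sin β = 0.906415, cos β = -0.422388, cos(α−β) = -0.081939, d² = 57.552448. Work in radians in the unit-radius frame; every candidate has L = ρ·(t + p + q).
LSL: p² = 2 + d² − 2cos(α−β) + 2d(sin α − sin β) = 38.449510; p = √p² = 6.200767; φ = atan2(cos β − cos α, d + sin α − sin β) = 0.072048 rad; t = (φ − α) mod 2π = 2.695532 rad, q = (β − φ) mod 2π = 1.934826 rad → L = 6.51·(2.695532 + 6.200767 + 1.934826) = 6.51·10.831125 = 70.510626 m
RSR: p² = 2 + d² − 2cos(α−β) + 2d(sin β − sin α) = 80.983140; p = √p² = 8.999063; φ = atan2(cos α − cos β, d − sin α + sin β) = -0.049622 rad; t = (α − φ) mod 2π = 3.709324 rad, q = (φ − β) mod 2π = 4.226689 rad → L = 6.51·(3.709324 + 8.999063 + 4.226689) = 6.51·16.935075 = 110.247341 m
LSR: p² = d² − 2 + 2cos(α−β) + 2d(sin α + sin β) = 61.627223; p = √p² = 7.850301; φ = atan2(−cos α − cos β, d + sin α + sin β) − atan2(−2, p) = 0.409523 rad; t = (φ − α) mod 2π = 3.033007 rad, q = (φ − β) mod 2π = 4.685833 rad → L = 6.51·(3.033007 + 7.850301 + 4.685833) = 6.51·15.569141 = 101.355107 m
RSL: p² = d² − 2 + 2cos(α−β) − 2d(sin α + sin β) = 49.149919; p = √p² = 7.010700; φ = atan2(cos α + cos β, d − sin α − sin β) − atan2(2, p) = -0.455938 rad; t = (α − φ) mod 2π = 4.115639 rad, q = (β − φ) mod 2π = 2.462812 rad → L = 6.51·(4.115639 + 7.010700 + 2.462812) = 6.51·13.589152 = 88.465379 m
RLR: c = (6 − d² + 2cos(α−β) + 2d(sin α − sin β))/8 = -9.122892, |c| > 1 → infeasible
LRL: c = (6 − d² + 2cos(α−β) − 2d(sin α − sin β))/8 = -3.806189, |c| > 1 → infeasible
Shortest: LSL with L = 70.510626 m ≈ 70.5106 m
Convert LSL to answer units (arcs ×180/π): t = 2.695532·180/π = 154.4426°, p = ρ·p = 6.51·6.200767 = 40.3670 m, q = 1.934826·180/π = 110.8574°, L = 70.5106 m.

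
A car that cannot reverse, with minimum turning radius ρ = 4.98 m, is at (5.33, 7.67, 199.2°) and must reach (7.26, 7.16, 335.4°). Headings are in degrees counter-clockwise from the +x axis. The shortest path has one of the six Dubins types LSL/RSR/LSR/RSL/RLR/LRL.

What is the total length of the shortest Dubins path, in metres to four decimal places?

33.7497 m

Let ψ = atan2(Δy, Δx) = atan2(-0.51, 1.93) = -14.8020° be the start→goal bearing.
Normalize: d = |goal − start| / ρ = 1.996246/4.98 = 0.400853, α = (θ_start − ψ) mod 360° = 214.0020° = 3.735039 rad, β = (θ_goal − ψ) mod 360° = 350.2020° = 6.112178 rad.
Common terms: sin α = -0.559222, cos α = -0.829018, sin β = -0.170175, cos β = 0.985414, cos(α−β) = -0.721760, d² = 0.160683. Work in radians in the unit-radius frame; every candidate has L = ρ·(t + p + q).
LSL: p² = 2 + d² − 2cos(α−β) + 2d(sin α − sin β) = 3.292303; p = √p² = 1.814470; φ = atan2(cos β − cos α, d + sin α − sin β) = 1.564290 rad; t = (φ − α) mod 2π = 4.112436 rad, q = (β − φ) mod 2π = 4.547888 rad → L = 4.98·(4.112436 + 1.814470 + 4.547888) = 4.98·10.474794 = 52.164474 m
RSR: p² = 2 + d² − 2cos(α−β) + 2d(sin β − sin α) = 3.916104; p = √p² = 1.978915; φ = atan2(cos α − cos β, d − sin α + sin β) = -1.160198 rad; t = (α − φ) mod 2π = 4.895238 rad, q = (φ − β) mod 2π = 5.293995 rad → L = 4.98·(4.895238 + 1.978915 + 5.293995) = 4.98·12.168147 = 60.597372 m
LSR: p² = d² − 2 + 2cos(α−β) + 2d(sin α + sin β) = -3.867599 < 0 → infeasible
RSL: p² = d² − 2 + 2cos(α−β) − 2d(sin α + sin β) = -2.698076 < 0 → infeasible
RLR: c = (6 − d² + 2cos(α−β) + 2d(sin α − sin β))/8 = 0.510487; p = 2π − arccos c = 5.248140 rad; φ = atan2(cos α − cos β, d − sin α + sin β) = -1.160198 rad; t = (α − φ + p/2) mod 2π = 1.236122 rad, q = (α − β − t + p) mod 2π = 1.634879 rad → L = 4.98·(1.236122 + 5.248140 + 1.634879) = 4.98·8.119142 = 40.433325 m
LRL: c = (6 − d² + 2cos(α−β) − 2d(sin α − sin β))/8 = 0.588462; p = 2π − arccos c = 5.341545 rad; φ = atan2(cos β − cos α, d + sin α − sin β) = 1.564290 rad; t = (φ − α + p/2) mod 2π = 0.500022 rad, q = (β − α − t + p) mod 2π = 0.935475 rad → L = 4.98·(0.500022 + 5.341545 + 0.935475) = 4.98·6.777042 = 33.749670 m
Shortest: LRL with L = 33.749670 m ≈ 33.7497 m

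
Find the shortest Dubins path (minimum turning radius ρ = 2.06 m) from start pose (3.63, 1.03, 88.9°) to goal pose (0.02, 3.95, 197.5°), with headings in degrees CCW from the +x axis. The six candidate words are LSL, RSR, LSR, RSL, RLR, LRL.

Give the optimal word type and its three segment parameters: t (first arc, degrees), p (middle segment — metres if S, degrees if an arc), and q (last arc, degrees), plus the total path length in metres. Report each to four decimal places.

Let ψ = atan2(Δy, Δx) = atan2(2.92, -3.61) = 141.0318° be the start→goal bearing.
Normalize: d = |goal − start| / ρ = 4.643113/2.06 = 2.253938, α = (θ_start − ψ) mod 360° = 307.8682° = 5.373313 rad, β = (θ_goal − ψ) mod 360° = 56.4682° = 0.985555 rad.
Common terms: sin α = -0.789425, cos α = 0.613847, sin β = 0.833579, cos β = 0.552400, cos(α−β) = -0.318959, d² = 5.080238. Work in radians in the unit-radius frame; every candidate has L = ρ·(t + p + q).
LSL: p² = 2 + d² − 2cos(α−β) + 2d(sin α − sin β) = 0.401854; p = √p² = 0.633919; φ = atan2(cos β − cos α, d + sin α − sin β) = -0.097083 rad; t = (φ − α) mod 2π = 0.812789 rad, q = (β − φ) mod 2π = 1.082638 rad → L = 2.06·(0.812789 + 0.633919 + 1.082638) = 2.06·2.529347 = 5.210454 m
RSR: p² = 2 + d² − 2cos(α−β) + 2d(sin β − sin α) = 15.034461; p = √p² = 3.877430; φ = atan2(cos α − cos β, d − sin α + sin β) = 0.015848 rad; t = (α − φ) mod 2π = 5.357465 rad, q = (φ − β) mod 2π = 5.313478 rad → L = 2.06·(5.357465 + 3.877430 + 5.313478) = 2.06·14.548373 = 29.969648 m
LSR: p² = d² − 2 + 2cos(α−β) + 2d(sin α + sin β) = 2.641359; p = √p² = 1.625226; φ = atan2(−cos α − cos β, d + sin α + sin β) − atan2(−2, p) = 0.418794 rad; t = (φ − α) mod 2π = 1.328667 rad, q = (φ − β) mod 2π = 5.716424 rad → L = 2.06·(1.328667 + 1.625226 + 5.716424) = 2.06·8.670317 = 17.860852 m
RSL: p² = d² − 2 + 2cos(α−β) − 2d(sin α + sin β) = 2.243281; p = √p² = 1.497759; φ = atan2(cos α + cos β, d − sin α − sin β) − atan2(2, p) = -0.442401 rad; t = (α − φ) mod 2π = 5.815714 rad, q = (β − φ) mod 2π = 1.427956 rad → L = 2.06·(5.815714 + 1.497759 + 1.427956) = 2.06·8.741429 = 18.007343 m
RLR: c = (6 − d² + 2cos(α−β) + 2d(sin α − sin β))/8 = -0.879308; p = 2π − arccos c = 3.637983 rad; φ = atan2(cos α − cos β, d − sin α + sin β) = 0.015848 rad; t = (α − φ + p/2) mod 2π = 0.893271 rad, q = (α − β − t + p) mod 2π = 0.849284 rad → L = 2.06·(0.893271 + 3.637983 + 0.849284) = 2.06·5.380538 = 11.083908 m
LRL: c = (6 − d² + 2cos(α−β) − 2d(sin α − sin β))/8 = 0.949768; p = 2π − arccos c = 5.964884 rad; φ = atan2(cos β − cos α, d + sin α − sin β) = -0.097083 rad; t = (φ − α + p/2) mod 2π = 3.795231 rad, q = (β − α − t + p) mod 2π = 4.065080 rad → L = 2.06·(3.795231 + 5.964884 + 4.065080) = 2.06·13.825195 = 28.479902 m
Shortest: LSL with L = 5.210454 m ≈ 5.2105 m
Convert LSL to answer units (arcs ×180/π): t = 0.812789·180/π = 46.5694°, p = ρ·p = 2.06·0.633919 = 1.3059 m, q = 1.082638·180/π = 62.0306°, L = 5.2105 m.

LSL: t = 46.5694°, p = 1.3059 m, q = 62.0306°, L = 5.2105 m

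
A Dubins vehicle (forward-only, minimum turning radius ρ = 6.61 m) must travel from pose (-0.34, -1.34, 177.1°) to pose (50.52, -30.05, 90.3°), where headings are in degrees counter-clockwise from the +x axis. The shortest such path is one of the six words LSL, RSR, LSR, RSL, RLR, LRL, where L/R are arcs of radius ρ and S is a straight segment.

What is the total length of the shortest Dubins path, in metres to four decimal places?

Let ψ = atan2(Δy, Δx) = atan2(-28.71, 50.86) = -29.4443° be the start→goal bearing.
Normalize: d = |goal − start| / ρ = 58.403799/6.61 = 8.835673, α = (θ_start − ψ) mod 360° = 206.5443° = 3.604879 rad, β = (θ_goal − ψ) mod 360° = 119.7443° = 2.089933 rad.
Common terms: sin α = -0.446890, cos α = -0.894589, sin β = 0.868248, cos β = -0.496131, cos(α−β) = 0.055822, d² = 78.069118. Work in radians in the unit-radius frame; every candidate has L = ρ·(t + p + q).
LSL: p² = 2 + d² − 2cos(α−β) + 2d(sin α − sin β) = 56.717216; p = √p² = 7.531083; φ = atan2(cos β − cos α, d + sin α − sin β) = 0.052933 rad; t = (φ − α) mod 2π = 2.731240 rad, q = (β − φ) mod 2π = 2.037000 rad → L = 6.61·(2.731240 + 7.531083 + 2.037000) = 6.61·12.299323 = 81.298524 m
RSR: p² = 2 + d² − 2cos(α−β) + 2d(sin β − sin α) = 103.197733; p = √p² = 10.158629; φ = atan2(cos α − cos β, d − sin α + sin β) = -0.039234 rad; t = (α − φ) mod 2π = 3.644112 rad, q = (φ − β) mod 2π = 4.154019 rad → L = 6.61·(3.644112 + 10.158629 + 4.154019) = 6.61·17.956760 = 118.694181 m
LSR: p² = d² − 2 + 2cos(α−β) + 2d(sin α + sin β) = 83.626722; p = √p² = 9.144765; φ = atan2(−cos α − cos β, d + sin α + sin β) − atan2(−2, p) = 0.364433 rad; t = (φ − α) mod 2π = 3.042740 rad, q = (φ − β) mod 2π = 4.557685 rad → L = 6.61·(3.042740 + 9.144765 + 4.557685) = 6.61·16.745190 = 110.685704 m
RSL: p² = d² − 2 + 2cos(α−β) − 2d(sin α + sin β) = 68.734799; p = √p² = 8.290645; φ = atan2(cos α + cos β, d − sin α − sin β) − atan2(2, p) = -0.400512 rad; t = (α − φ) mod 2π = 4.005391 rad, q = (β − φ) mod 2π = 2.490445 rad → L = 6.61·(4.005391 + 8.290645 + 2.490445) = 6.61·14.786481 = 97.738643 m
RLR: c = (6 − d² + 2cos(α−β) + 2d(sin α − sin β))/8 = -11.899717, |c| > 1 → infeasible
LRL: c = (6 − d² + 2cos(α−β) − 2d(sin α − sin β))/8 = -6.089652, |c| > 1 → infeasible
Shortest: LSL with L = 81.298524 m ≈ 81.2985 m

81.2985 m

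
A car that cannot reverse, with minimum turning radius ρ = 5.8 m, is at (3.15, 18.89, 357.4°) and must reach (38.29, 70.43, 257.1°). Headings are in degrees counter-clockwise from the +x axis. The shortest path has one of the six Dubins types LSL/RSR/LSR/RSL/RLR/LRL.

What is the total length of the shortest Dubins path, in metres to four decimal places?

79.0511 m

Let ψ = atan2(Δy, Δx) = atan2(51.54, 35.14) = 55.7138° be the start→goal bearing.
Normalize: d = |goal − start| / ρ = 62.379413/5.8 = 10.755071, α = (θ_start − ψ) mod 360° = 301.6862° = 5.265417 rad, β = (θ_goal − ψ) mod 360° = 201.3862° = 3.514852 rad.
Common terms: sin α = -0.850938, cos α = 0.525267, sin β = -0.364652, cos β = -0.931144, cos(α−β) = -0.178802, d² = 115.671558. Work in radians in the unit-radius frame; every candidate has L = ρ·(t + p + q).
LSL: p² = 2 + d² − 2cos(α−β) + 2d(sin α − sin β) = 107.569093; p = √p² = 10.371552; φ = atan2(cos β − cos α, d + sin α − sin β) = -0.140889 rad; t = (φ − α) mod 2π = 0.876879 rad, q = (β − φ) mod 2π = 3.655741 rad → L = 5.8·(0.876879 + 10.371552 + 3.655741) = 5.8·14.904172 = 86.444199 m
RSR: p² = 2 + d² − 2cos(α−β) + 2d(sin β − sin α) = 128.489231; p = √p² = 11.335309; φ = atan2(cos α − cos β, d − sin α + sin β) = 0.128841 rad; t = (α − φ) mod 2π = 5.136577 rad, q = (φ − β) mod 2π = 2.897174 rad → L = 5.8·(5.136577 + 11.335309 + 2.897174) = 5.8·19.369060 = 112.340546 m
LSR: p² = d² − 2 + 2cos(α−β) + 2d(sin α + sin β) = 87.166437; p = √p² = 9.336297; φ = atan2(−cos α − cos β, d + sin α + sin β) − atan2(−2, p) = 0.253550 rad; t = (φ − α) mod 2π = 1.271318 rad, q = (φ − β) mod 2π = 3.021883 rad → L = 5.8·(1.271318 + 9.336297 + 3.021883) = 5.8·13.629498 = 79.051086 m
RSL: p² = d² − 2 + 2cos(α−β) − 2d(sin α + sin β) = 139.461469; p = √p² = 11.809381; φ = atan2(cos α + cos β, d − sin α − sin β) − atan2(2, p) = -0.201658 rad; t = (α − φ) mod 2π = 5.467075 rad, q = (β − φ) mod 2π = 3.716510 rad → L = 5.8·(5.467075 + 11.809381 + 3.716510) = 5.8·20.992966 = 121.759203 m
RLR: c = (6 − d² + 2cos(α−β) + 2d(sin α − sin β))/8 = -15.061154, |c| > 1 → infeasible
LRL: c = (6 − d² + 2cos(α−β) − 2d(sin α − sin β))/8 = -12.446137, |c| > 1 → infeasible
Shortest: LSR with L = 79.051086 m ≈ 79.0511 m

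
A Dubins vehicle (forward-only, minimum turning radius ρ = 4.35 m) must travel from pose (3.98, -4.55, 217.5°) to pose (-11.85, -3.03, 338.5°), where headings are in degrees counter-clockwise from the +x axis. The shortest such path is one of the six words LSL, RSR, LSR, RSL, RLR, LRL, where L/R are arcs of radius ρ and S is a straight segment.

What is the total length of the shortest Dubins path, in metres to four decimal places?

Let ψ = atan2(Δy, Δx) = atan2(1.52, -15.83) = 174.5153° be the start→goal bearing.
Normalize: d = |goal − start| / ρ = 15.902808/4.35 = 3.655818, α = (θ_start − ψ) mod 360° = 42.9847° = 0.750225 rad, β = (θ_goal − ψ) mod 360° = 163.9847° = 2.862074 rad.
Common terms: sin α = 0.681804, cos α = 0.731535, sin β = 0.275893, cos β = -0.961188, cos(α−β) = -0.515038, d² = 13.365005. Work in radians in the unit-radius frame; every candidate has L = ρ·(t + p + q).
LSL: p² = 2 + d² − 2cos(α−β) + 2d(sin α − sin β) = 19.362948; p = √p² = 4.400335; φ = atan2(cos β − cos α, d + sin α − sin β) = -0.394862 rad; t = (φ − α) mod 2π = 5.138098 rad, q = (β − φ) mod 2π = 3.256935 rad → L = 4.35·(5.138098 + 4.400335 + 3.256935) = 4.35·12.795369 = 55.659854 m
RSR: p² = 2 + d² − 2cos(α−β) + 2d(sin β − sin α) = 13.427214; p = √p² = 3.664316; φ = atan2(cos α − cos β, d − sin α + sin β) = 0.480190 rad; t = (α − φ) mod 2π = 0.270035 rad, q = (φ − β) mod 2π = 3.901302 rad → L = 4.35·(0.270035 + 3.664316 + 3.901302) = 4.35·7.835653 = 34.085091 m
LSR: p² = d² − 2 + 2cos(α−β) + 2d(sin α + sin β) = 17.337260; p = √p² = 4.163804; φ = atan2(−cos α − cos β, d + sin α + sin β) − atan2(−2, p) = 0.497525 rad; t = (φ − α) mod 2π = 6.030486 rad, q = (φ − β) mod 2π = 3.918637 rad → L = 4.35·(6.030486 + 4.163804 + 3.918637) = 4.35·14.112926 = 61.391229 m
RSL: p² = d² − 2 + 2cos(α−β) − 2d(sin α + sin β) = 3.332597; p = √p² = 1.825540; φ = atan2(cos α + cos β, d − sin α − sin β) − atan2(2, p) = -0.915882 rad; t = (α − φ) mod 2π = 1.666107 rad, q = (β − φ) mod 2π = 3.777955 rad → L = 4.35·(1.666107 + 1.825540 + 3.777955) = 4.35·7.269603 = 31.622771 m
RLR: c = (6 − d² + 2cos(α−β) + 2d(sin α − sin β))/8 = -0.678402; p = 2π − arccos c = 3.966804 rad; φ = atan2(cos α − cos β, d − sin α + sin β) = 0.480190 rad; t = (α − φ + p/2) mod 2π = 2.253437 rad, q = (α − β − t + p) mod 2π = 5.884704 rad → L = 4.35·(2.253437 + 3.966804 + 5.884704) = 4.35·12.104945 = 52.656510 m
LRL: c = (6 − d² + 2cos(α−β) − 2d(sin α − sin β))/8 = -1.420368, |c| > 1 → infeasible
Shortest: RSL with L = 31.622771 m ≈ 31.6228 m

31.6228 m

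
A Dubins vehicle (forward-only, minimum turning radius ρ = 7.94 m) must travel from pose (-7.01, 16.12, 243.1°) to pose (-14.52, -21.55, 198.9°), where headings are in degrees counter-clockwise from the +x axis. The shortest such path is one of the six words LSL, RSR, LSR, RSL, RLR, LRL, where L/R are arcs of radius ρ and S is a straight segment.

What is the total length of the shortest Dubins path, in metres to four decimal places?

Let ψ = atan2(Δy, Δx) = atan2(-37.67, -7.51) = -101.2748° be the start→goal bearing.
Normalize: d = |goal − start| / ρ = 38.411313/7.94 = 4.837697, α = (θ_start − ψ) mod 360° = 344.3748° = 6.010475 rad, β = (θ_goal − ψ) mod 360° = 300.1748° = 5.239039 rad.
Common terms: sin α = -0.269343, cos α = 0.963044, sin β = -0.864496, cos β = 0.502640, cos(α−β) = 0.716911, d² = 23.403311. Work in radians in the unit-radius frame; every candidate has L = ρ·(t + p + q).
LSL: p² = 2 + d² − 2cos(α−β) + 2d(sin α − sin β) = 29.727828; p = √p² = 5.452323; φ = atan2(cos β − cos α, d + sin α − sin β) = -0.084543 rad; t = (φ − α) mod 2π = 0.188168 rad, q = (β − φ) mod 2π = 5.323582 rad → L = 7.94·(0.188168 + 5.452323 + 5.323582) = 7.94·10.964073 = 87.054739 m
RSR: p² = 2 + d² − 2cos(α−β) + 2d(sin β − sin α) = 18.211153; p = √p² = 4.267453; φ = atan2(cos α − cos β, d − sin α + sin β) = 0.108098 rad; t = (α − φ) mod 2π = 5.902377 rad, q = (φ − β) mod 2π = 1.152244 rad → L = 7.94·(5.902377 + 4.267453 + 1.152244) = 7.94·11.322074 = 89.897264 m
LSR: p² = d² − 2 + 2cos(α−β) + 2d(sin α + sin β) = 11.866797; p = √p² = 3.444822; φ = atan2(−cos α − cos β, d + sin α + sin β) − atan2(−2, p) = 0.149209 rad; t = (φ − α) mod 2π = 0.421920 rad, q = (φ − β) mod 2π = 1.193355 rad → L = 7.94·(0.421920 + 3.444822 + 1.193355) = 7.94·5.060097 = 40.177168 m
RSL: p² = d² − 2 + 2cos(α−β) − 2d(sin α + sin β) = 33.807468; p = √p² = 5.814419; φ = atan2(cos α + cos β, d − sin α − sin β) − atan2(2, p) = -0.090608 rad; t = (α − φ) mod 2π = 6.101082 rad, q = (β − φ) mod 2π = 5.329647 rad → L = 7.94·(6.101082 + 5.814419 + 5.329647) = 7.94·17.245148 = 136.926478 m
RLR: c = (6 − d² + 2cos(α−β) + 2d(sin α − sin β))/8 = -1.276394, |c| > 1 → infeasible
LRL: c = (6 − d² + 2cos(α−β) − 2d(sin α − sin β))/8 = -2.715978, |c| > 1 → infeasible
Shortest: LSR with L = 40.177168 m ≈ 40.1772 m

40.1772 m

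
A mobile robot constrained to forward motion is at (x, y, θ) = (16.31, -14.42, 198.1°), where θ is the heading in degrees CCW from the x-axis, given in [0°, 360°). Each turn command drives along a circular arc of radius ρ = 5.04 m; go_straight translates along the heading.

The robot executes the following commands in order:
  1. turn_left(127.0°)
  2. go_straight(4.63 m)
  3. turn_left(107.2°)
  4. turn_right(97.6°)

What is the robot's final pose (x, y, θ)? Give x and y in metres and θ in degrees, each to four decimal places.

(33.4298, -20.3677, 334.7000°)

set_pose: (x, y, θ) = (16.3100, -14.4200, 198.1000°), ρ = 5.04
turn_left(127.0°): centre at ρ to the left, rotate +127.0° → (14.9922, -23.3442, 325.1000°)
go_straight(4.63): x += 4.63·cos θ, y += 4.63·sin θ → (18.7895, -25.9932, 325.1000°)
turn_left(107.2°): centre at ρ to the left, rotate +107.2° → (26.4745, -23.3920, 432.3000° ≡ 72.3000°)
turn_right(97.6°): centre at ρ to the right, rotate −97.6° → (33.4298, -20.3677, -25.3000° ≡ 334.7000°)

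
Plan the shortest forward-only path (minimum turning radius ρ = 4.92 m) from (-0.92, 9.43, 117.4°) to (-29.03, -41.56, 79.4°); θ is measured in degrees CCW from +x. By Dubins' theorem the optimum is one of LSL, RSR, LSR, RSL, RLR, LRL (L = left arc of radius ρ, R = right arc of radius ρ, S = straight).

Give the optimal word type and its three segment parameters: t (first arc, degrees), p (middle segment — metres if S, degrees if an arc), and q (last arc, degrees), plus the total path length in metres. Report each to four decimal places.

Let ψ = atan2(Δy, Δx) = atan2(-50.99, -28.11) = -118.8673° be the start→goal bearing.
Normalize: d = |goal − start| / ρ = 58.225014/4.92 = 11.834352, α = (θ_start − ψ) mod 360° = 236.2673° = 4.123642 rad, β = (θ_goal − ψ) mod 360° = 198.2673° = 3.460417 rad.
Common terms: sin α = -0.831637, cos α = -0.555320, sin β = -0.313450, cos β = -0.949605, cos(α−β) = 0.788011, d² = 140.051895. Work in radians in the unit-radius frame; every candidate has L = ρ·(t + p + q).
LSL: p² = 2 + d² − 2cos(α−β) + 2d(sin α − sin β) = 128.211059; p = √p² = 11.323032; φ = atan2(cos β − cos α, d + sin α − sin β) = -0.034829 rad; t = (φ − α) mod 2π = 2.124715 rad, q = (β − φ) mod 2π = 3.495245 rad → L = 4.92·(2.124715 + 11.323032 + 3.495245) = 4.92·16.942992 = 83.359523 m
RSR: p² = 2 + d² − 2cos(α−β) + 2d(sin β − sin α) = 152.740689; p = √p² = 12.358830; φ = atan2(cos α − cos β, d − sin α + sin β) = 0.031909 rad; t = (α − φ) mod 2π = 4.091733 rad, q = (φ − β) mod 2π = 2.854677 rad → L = 4.92·(4.091733 + 12.358830 + 2.854677) = 4.92·19.305241 = 94.981785 m
LSR: p² = d² − 2 + 2cos(α−β) + 2d(sin α + sin β) = 112.525189; p = √p² = 10.607789; φ = atan2(−cos α − cos β, d + sin α + sin β) − atan2(−2, p) = 0.326222 rad; t = (φ − α) mod 2π = 2.485766 rad, q = (φ − β) mod 2π = 3.148991 rad → L = 4.92·(2.485766 + 10.607789 + 3.148991) = 4.92·16.242546 = 79.913325 m
RSL: p² = d² − 2 + 2cos(α−β) − 2d(sin α + sin β) = 166.730645; p = √p² = 12.912422; φ = atan2(cos α + cos β, d − sin α − sin β) − atan2(2, p) = -0.269100 rad; t = (α − φ) mod 2π = 4.392742 rad, q = (β − φ) mod 2π = 3.729517 rad → L = 4.92·(4.392742 + 12.912422 + 3.729517) = 4.92·21.034680 = 103.490627 m
RLR: c = (6 − d² + 2cos(α−β) + 2d(sin α − sin β))/8 = -18.092586, |c| > 1 → infeasible
LRL: c = (6 − d² + 2cos(α−β) − 2d(sin α − sin β))/8 = -15.026382, |c| > 1 → infeasible
Shortest: LSR with L = 79.913325 m ≈ 79.9133 m
Convert LSR to answer units (arcs ×180/π): t = 2.485766·180/π = 142.4239°, p = ρ·p = 4.92·10.607789 = 52.1903 m, q = 3.148991·180/π = 180.4239°, L = 79.9133 m.

LSR: t = 142.4239°, p = 52.1903 m, q = 180.4239°, L = 79.9133 m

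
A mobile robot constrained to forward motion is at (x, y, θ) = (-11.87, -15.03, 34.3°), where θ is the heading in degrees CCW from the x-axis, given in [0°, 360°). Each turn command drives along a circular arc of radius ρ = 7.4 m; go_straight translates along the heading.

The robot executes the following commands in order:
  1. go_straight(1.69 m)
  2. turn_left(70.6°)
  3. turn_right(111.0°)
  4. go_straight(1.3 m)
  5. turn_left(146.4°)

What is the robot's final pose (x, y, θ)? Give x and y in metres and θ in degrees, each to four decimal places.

(7.2506, 16.1127, 140.3000°)

set_pose: (x, y, θ) = (-11.8700, -15.0300, 34.3000°), ρ = 7.4
go_straight(1.69): x += 1.69·cos θ, y += 1.69·sin θ → (-10.4739, -14.0776, 34.3000°)
turn_left(70.6°): centre at ρ to the left, rotate +70.6° → (-7.4928, -6.0617, 104.9000°)
turn_right(111.0°): centre at ρ to the right, rotate −111.0° → (0.4447, 3.1992, -6.1000° ≡ 353.9000°)
go_straight(1.3): x += 1.3·cos θ, y += 1.3·sin θ → (1.7374, 3.0610, 353.9000°)
turn_left(146.4°): centre at ρ to the left, rotate +146.4° → (7.2506, 16.1127, 500.3000° ≡ 140.3000°)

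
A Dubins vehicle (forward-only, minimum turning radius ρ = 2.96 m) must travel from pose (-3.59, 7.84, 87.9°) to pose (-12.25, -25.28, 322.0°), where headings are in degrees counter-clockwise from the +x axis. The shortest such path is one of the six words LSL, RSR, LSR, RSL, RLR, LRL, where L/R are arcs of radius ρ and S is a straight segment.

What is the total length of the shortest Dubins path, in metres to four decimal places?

Let ψ = atan2(Δy, Δx) = atan2(-33.12, -8.66) = -104.6533° be the start→goal bearing.
Normalize: d = |goal − start| / ρ = 34.233463/2.96 = 11.565359, α = (θ_start − ψ) mod 360° = 192.5533° = 3.360688 rad, β = (θ_goal − ψ) mod 360° = 66.6533° = 1.163319 rad.
Common terms: sin α = -0.217347, cos α = -0.976094, sin β = 0.918123, cos β = 0.396295, cos(α−β) = -0.586372, d² = 133.757533. Work in radians in the unit-radius frame; every candidate has L = ρ·(t + p + q).
LSL: p² = 2 + d² − 2cos(α−β) + 2d(sin α − sin β) = 110.666028; p = √p² = 10.519792; φ = atan2(cos β − cos α, d + sin α − sin β) = 0.130831 rad; t = (φ − α) mod 2π = 3.053328 rad, q = (β − φ) mod 2π = 1.032488 rad → L = 2.96·(3.053328 + 10.519792 + 1.032488) = 2.96·14.605608 = 43.232600 m
RSR: p² = 2 + d² − 2cos(α−β) + 2d(sin β − sin α) = 163.194527; p = √p² = 12.774761; φ = atan2(cos α − cos β, d − sin α + sin β) = -0.107637 rad; t = (α − φ) mod 2π = 3.468326 rad, q = (φ − β) mod 2π = 5.012229 rad → L = 2.96·(3.468326 + 12.774761 + 5.012229) = 2.96·21.255316 = 62.915736 m
LSR: p² = d² − 2 + 2cos(α−β) + 2d(sin α + sin β) = 146.794248; p = √p² = 12.115868; φ = atan2(−cos α − cos β, d + sin α + sin β) − atan2(−2, p) = 0.210831 rad; t = (φ − α) mod 2π = 3.133328 rad, q = (φ − β) mod 2π = 5.330697 rad → L = 2.96·(3.133328 + 12.115868 + 5.330697) = 2.96·20.579892 = 60.916481 m
RSL: p² = d² − 2 + 2cos(α−β) − 2d(sin α + sin β) = 114.375329; p = √p² = 10.694640; φ = atan2(cos α + cos β, d − sin α − sin β) − atan2(2, p) = -0.238190 rad; t = (α − φ) mod 2π = 3.598878 rad, q = (β − φ) mod 2π = 1.401509 rad → L = 2.96·(3.598878 + 10.694640 + 1.401509) = 2.96·15.695027 = 46.457279 m
RLR: c = (6 − d² + 2cos(α−β) + 2d(sin α − sin β))/8 = -19.399316, |c| > 1 → infeasible
LRL: c = (6 − d² + 2cos(α−β) − 2d(sin α − sin β))/8 = -12.833254, |c| > 1 → infeasible
Shortest: LSL with L = 43.232600 m ≈ 43.2326 m

43.2326 m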